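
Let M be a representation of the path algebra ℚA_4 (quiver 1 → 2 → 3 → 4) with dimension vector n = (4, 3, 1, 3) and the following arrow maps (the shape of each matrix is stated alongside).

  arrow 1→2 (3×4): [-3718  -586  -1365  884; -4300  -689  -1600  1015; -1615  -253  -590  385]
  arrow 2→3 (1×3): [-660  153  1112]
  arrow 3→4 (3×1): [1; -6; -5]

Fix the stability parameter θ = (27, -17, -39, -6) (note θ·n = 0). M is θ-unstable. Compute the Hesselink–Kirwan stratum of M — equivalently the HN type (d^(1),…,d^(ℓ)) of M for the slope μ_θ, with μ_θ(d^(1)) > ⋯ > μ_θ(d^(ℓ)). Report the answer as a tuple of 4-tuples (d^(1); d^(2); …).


Via rank(M_{q-1}∘⋯∘M_p): M ≅ I[1,1], I[1,2]^2, I[1,4], I[4,4]^2.
μ_θ-semistable layers: μ^(1)=27; μ^(2)=5; μ^(3)=-6; μ^(4)=-29/3

((1, 0, 0, 0); (2, 2, 0, 0); (0, 0, 0, 3); (1, 1, 1, 0))


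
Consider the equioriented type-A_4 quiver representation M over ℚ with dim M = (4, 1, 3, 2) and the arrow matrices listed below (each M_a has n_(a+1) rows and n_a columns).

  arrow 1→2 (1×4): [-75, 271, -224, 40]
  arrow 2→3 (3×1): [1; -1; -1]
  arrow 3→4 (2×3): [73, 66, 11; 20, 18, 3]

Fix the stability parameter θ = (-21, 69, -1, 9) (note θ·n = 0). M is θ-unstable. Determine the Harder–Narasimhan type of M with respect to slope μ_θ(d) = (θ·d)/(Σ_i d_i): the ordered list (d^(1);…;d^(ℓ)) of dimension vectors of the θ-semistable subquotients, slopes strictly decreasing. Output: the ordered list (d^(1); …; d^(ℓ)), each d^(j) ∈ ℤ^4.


Barcode: M ≅ I[1,1]^3, I[1,4], I[3,3], I[3,4]. HN layers by μ_θ (4 steps, strictly decreasing):
  μ^(1)=77/3; μ^(2)=9; μ^(3)=-1; μ^(4)=-21

((0, 1, 1, 1); (0, 0, 0, 1); (0, 0, 2, 0); (4, 0, 0, 0))


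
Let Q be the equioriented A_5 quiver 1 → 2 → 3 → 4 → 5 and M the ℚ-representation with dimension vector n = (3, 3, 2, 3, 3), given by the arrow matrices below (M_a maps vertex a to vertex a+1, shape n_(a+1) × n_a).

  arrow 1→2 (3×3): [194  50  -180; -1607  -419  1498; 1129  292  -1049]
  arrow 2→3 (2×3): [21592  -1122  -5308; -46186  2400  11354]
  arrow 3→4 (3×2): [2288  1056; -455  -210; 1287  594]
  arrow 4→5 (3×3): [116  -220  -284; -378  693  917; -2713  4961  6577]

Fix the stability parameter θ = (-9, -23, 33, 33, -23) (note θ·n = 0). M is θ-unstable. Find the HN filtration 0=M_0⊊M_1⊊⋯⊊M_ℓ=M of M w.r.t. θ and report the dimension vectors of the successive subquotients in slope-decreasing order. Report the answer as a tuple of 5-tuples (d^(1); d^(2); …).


Via rank(M_{q-1}∘⋯∘M_p): M ≅ I[1,1], I[1,3], I[1,4], I[2,2], I[4,5]^2, I[5,5].
μ_θ-semistable layers: μ^(1)=33; μ^(2)=5; μ^(3)=-9; μ^(4)=-16; μ^(5)=-23

((0, 0, 2, 1, 0); (0, 0, 0, 2, 2); (1, 0, 0, 0, 0); (2, 2, 0, 0, 0); (0, 1, 0, 0, 1))


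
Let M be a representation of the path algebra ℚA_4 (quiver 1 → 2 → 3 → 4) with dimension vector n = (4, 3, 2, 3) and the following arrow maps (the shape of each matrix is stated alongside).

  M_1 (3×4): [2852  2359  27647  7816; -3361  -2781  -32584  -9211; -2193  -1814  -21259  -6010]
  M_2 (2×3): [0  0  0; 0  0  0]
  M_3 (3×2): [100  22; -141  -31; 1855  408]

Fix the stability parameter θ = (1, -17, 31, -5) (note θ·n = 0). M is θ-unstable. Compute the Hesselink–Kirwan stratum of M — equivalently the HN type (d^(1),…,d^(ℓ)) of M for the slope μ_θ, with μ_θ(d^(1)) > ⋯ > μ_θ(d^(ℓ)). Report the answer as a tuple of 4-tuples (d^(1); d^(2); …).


Via rank(M_{q-1}∘⋯∘M_p): M ≅ I[1,1], I[1,2]^3, I[3,4]^2, I[4,4].
μ_θ-semistable layers: μ^(1)=13; μ^(2)=1; μ^(3)=-5; μ^(4)=-8

((0, 0, 2, 2); (1, 0, 0, 0); (0, 0, 0, 1); (3, 3, 0, 0))


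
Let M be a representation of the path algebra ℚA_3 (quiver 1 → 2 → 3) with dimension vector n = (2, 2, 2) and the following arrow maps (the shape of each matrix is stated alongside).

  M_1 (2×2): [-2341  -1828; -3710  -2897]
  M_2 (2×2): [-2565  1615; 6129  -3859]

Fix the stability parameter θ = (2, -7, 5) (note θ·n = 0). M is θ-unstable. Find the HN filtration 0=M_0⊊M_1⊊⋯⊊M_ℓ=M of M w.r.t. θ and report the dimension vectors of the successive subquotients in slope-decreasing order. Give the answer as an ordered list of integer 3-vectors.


Interval decomposition of M: I[1,2], I[1,3], I[3,3].
HN type (ℓ=2): μ^(1)=5; μ^(2)=-5/2

((0, 0, 2); (2, 2, 0))


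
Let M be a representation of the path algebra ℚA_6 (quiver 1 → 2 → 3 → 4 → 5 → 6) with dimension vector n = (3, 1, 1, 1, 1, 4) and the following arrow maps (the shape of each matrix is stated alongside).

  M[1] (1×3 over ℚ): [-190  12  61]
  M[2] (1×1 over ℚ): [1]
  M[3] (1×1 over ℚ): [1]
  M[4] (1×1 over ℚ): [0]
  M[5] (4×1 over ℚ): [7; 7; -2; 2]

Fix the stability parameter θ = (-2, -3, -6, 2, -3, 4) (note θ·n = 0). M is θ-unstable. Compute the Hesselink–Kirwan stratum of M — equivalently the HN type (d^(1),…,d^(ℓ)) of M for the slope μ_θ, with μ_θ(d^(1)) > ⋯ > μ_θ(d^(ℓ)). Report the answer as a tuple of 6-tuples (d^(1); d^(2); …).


Interval decomposition of M: I[1,1]^2, I[1,4], I[5,6], I[6,6]^3.
HN type (ℓ=5): μ^(1)=4; μ^(2)=2; μ^(3)=-2; μ^(4)=-3; μ^(5)=-11/3

((0, 0, 0, 0, 0, 4); (0, 0, 0, 1, 0, 0); (2, 0, 0, 0, 0, 0); (0, 0, 0, 0, 1, 0); (1, 1, 1, 0, 0, 0))


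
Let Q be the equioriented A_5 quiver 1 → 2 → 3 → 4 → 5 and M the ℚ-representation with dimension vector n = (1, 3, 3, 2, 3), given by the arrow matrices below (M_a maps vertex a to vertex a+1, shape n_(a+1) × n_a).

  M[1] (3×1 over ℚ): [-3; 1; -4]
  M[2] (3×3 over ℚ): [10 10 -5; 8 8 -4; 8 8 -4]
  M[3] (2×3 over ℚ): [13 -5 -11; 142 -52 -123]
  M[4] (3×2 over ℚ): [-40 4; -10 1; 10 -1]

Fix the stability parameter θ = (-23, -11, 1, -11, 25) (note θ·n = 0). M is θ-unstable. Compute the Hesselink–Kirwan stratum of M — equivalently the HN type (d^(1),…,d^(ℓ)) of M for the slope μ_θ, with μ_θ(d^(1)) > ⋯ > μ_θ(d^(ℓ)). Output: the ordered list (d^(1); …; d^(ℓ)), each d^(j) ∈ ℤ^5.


Barcode: M ≅ I[1,2], I[2,2], I[2,4], I[3,3], I[3,5], I[5,5]^2. HN layers by μ_θ (5 steps, strictly decreasing):
  μ^(1)=25; μ^(2)=1; μ^(3)=-5; μ^(4)=-11; μ^(5)=-23

((0, 0, 0, 0, 3); (0, 0, 1, 0, 0); (0, 0, 2, 2, 0); (0, 3, 0, 0, 0); (1, 0, 0, 0, 0))


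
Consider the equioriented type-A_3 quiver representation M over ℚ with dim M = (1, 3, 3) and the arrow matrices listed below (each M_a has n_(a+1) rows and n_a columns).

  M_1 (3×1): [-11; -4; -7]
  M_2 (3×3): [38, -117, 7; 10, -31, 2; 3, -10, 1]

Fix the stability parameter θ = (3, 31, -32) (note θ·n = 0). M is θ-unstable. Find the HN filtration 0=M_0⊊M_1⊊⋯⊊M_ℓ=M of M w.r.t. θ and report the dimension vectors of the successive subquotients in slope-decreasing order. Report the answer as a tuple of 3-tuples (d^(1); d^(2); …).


Via rank(M_{q-1}∘⋯∘M_p): M ≅ I[1,3], I[2,3]^2.
μ_θ-semistable layers: μ^(1)=2/3; μ^(2)=-1/2

((1, 1, 1); (0, 2, 2))


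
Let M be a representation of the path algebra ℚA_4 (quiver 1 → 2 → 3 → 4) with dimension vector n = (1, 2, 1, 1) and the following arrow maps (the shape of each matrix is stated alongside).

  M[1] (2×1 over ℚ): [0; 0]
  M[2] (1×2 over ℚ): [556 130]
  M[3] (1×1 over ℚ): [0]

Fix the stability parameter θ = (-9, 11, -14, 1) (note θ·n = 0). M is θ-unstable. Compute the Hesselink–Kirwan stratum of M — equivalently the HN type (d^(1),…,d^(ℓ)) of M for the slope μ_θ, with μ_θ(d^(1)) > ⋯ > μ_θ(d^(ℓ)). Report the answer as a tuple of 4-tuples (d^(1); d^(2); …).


Interval decomposition of M: I[1,1], I[2,2], I[2,3], I[4,4].
HN type (ℓ=4): μ^(1)=11; μ^(2)=1; μ^(3)=-3/2; μ^(4)=-9

((0, 1, 0, 0); (0, 0, 0, 1); (0, 1, 1, 0); (1, 0, 0, 0))


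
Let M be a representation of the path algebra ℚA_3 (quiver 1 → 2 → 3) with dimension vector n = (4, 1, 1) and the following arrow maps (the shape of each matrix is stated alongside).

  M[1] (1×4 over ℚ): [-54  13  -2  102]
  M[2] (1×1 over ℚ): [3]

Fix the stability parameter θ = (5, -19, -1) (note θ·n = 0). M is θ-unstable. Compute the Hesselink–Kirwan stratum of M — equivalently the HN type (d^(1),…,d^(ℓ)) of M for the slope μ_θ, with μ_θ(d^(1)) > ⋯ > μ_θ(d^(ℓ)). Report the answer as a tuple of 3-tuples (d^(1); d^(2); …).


Via rank(M_{q-1}∘⋯∘M_p): M ≅ I[1,1]^3, I[1,3].
μ_θ-semistable layers: μ^(1)=5; μ^(2)=-1; μ^(3)=-7

((3, 0, 0); (0, 0, 1); (1, 1, 0))


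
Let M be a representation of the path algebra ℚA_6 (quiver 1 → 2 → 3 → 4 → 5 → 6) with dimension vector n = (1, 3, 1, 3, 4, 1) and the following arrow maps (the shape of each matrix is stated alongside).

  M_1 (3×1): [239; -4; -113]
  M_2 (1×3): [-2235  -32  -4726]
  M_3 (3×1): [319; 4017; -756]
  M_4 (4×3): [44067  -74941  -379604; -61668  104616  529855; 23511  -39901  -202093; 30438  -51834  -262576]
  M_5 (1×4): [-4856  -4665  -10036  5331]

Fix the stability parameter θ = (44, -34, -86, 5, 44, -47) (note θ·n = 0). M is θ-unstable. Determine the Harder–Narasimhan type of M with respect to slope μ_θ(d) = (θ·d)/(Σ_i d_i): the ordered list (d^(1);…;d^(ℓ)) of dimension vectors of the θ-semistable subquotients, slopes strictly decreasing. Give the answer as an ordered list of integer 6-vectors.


Interval decomposition of M: I[1,4], I[2,2]^2, I[4,5], I[4,6], I[5,5]^2.
HN type (ℓ=5): μ^(1)=44; μ^(2)=5; μ^(3)=2/3; μ^(4)=-76/3; μ^(5)=-34

((0, 0, 0, 0, 3, 0); (0, 0, 0, 2, 0, 0); (0, 0, 0, 1, 1, 1); (1, 1, 1, 0, 0, 0); (0, 2, 0, 0, 0, 0))


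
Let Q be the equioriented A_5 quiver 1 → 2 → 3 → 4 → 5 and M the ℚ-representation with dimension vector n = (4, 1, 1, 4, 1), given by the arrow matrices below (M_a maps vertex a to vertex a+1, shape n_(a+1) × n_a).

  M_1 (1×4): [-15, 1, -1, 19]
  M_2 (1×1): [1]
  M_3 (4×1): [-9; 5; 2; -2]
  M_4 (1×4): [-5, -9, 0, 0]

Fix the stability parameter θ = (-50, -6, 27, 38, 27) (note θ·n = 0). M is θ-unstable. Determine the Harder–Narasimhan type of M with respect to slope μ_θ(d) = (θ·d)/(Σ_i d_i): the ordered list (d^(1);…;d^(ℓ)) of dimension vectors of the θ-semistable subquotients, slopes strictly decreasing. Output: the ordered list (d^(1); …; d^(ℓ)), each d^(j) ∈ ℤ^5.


Barcode: M ≅ I[1,1]^3, I[1,4], I[4,4]^2, I[4,5]. HN layers by μ_θ (5 steps, strictly decreasing):
  μ^(1)=38; μ^(2)=65/2; μ^(3)=27; μ^(4)=-6; μ^(5)=-50

((0, 0, 0, 3, 0); (0, 0, 0, 1, 1); (0, 0, 1, 0, 0); (0, 1, 0, 0, 0); (4, 0, 0, 0, 0))


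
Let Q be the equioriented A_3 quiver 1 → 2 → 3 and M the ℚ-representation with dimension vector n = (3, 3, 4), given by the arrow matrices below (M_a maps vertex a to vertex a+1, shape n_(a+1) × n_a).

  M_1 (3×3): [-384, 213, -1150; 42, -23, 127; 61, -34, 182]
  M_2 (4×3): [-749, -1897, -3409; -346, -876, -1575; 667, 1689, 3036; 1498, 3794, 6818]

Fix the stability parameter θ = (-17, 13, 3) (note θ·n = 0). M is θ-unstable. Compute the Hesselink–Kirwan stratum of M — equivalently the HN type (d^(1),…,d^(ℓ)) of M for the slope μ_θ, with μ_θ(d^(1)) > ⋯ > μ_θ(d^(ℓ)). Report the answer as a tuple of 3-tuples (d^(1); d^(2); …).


Interval decomposition of M: I[1,2], I[1,3]^2, I[3,3]^2.
HN type (ℓ=4): μ^(1)=13; μ^(2)=8; μ^(3)=3; μ^(4)=-17

((0, 1, 0); (0, 2, 2); (0, 0, 2); (3, 0, 0))


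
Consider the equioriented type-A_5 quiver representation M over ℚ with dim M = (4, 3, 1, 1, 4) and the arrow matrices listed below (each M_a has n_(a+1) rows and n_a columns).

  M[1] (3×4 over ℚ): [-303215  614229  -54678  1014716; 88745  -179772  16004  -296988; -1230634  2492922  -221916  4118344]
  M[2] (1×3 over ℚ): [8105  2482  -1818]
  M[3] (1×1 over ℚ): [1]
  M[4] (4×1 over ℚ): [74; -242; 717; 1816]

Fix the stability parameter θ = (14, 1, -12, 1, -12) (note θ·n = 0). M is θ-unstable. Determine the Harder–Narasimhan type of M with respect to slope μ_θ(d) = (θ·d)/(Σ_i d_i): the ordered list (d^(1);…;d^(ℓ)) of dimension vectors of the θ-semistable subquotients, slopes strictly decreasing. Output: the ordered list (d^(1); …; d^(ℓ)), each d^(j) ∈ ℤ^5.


Via rank(M_{q-1}∘⋯∘M_p): M ≅ I[1,1]^2, I[1,2], I[1,5], I[2,2], I[5,5]^3.
μ_θ-semistable layers: μ^(1)=14; μ^(2)=15/2; μ^(3)=1; μ^(4)=-8/5; μ^(5)=-12

((2, 0, 0, 0, 0); (1, 1, 0, 0, 0); (0, 1, 0, 0, 0); (1, 1, 1, 1, 1); (0, 0, 0, 0, 3))


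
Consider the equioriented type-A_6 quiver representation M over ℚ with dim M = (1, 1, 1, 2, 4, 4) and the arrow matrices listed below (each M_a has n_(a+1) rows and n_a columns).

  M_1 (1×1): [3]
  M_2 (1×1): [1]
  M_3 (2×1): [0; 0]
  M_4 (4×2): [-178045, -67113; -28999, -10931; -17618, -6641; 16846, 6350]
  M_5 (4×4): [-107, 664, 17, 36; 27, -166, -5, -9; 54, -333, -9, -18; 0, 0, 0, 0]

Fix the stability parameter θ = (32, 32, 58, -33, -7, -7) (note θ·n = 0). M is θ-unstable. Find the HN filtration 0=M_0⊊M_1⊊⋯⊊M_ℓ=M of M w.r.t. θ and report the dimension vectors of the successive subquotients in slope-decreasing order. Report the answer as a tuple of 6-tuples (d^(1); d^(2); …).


Interval decomposition of M: I[1,3], I[4,5], I[4,6], I[5,6]^2, I[6,6].
HN type (ℓ=4): μ^(1)=58; μ^(2)=32; μ^(3)=-7; μ^(4)=-33

((0, 0, 1, 0, 0, 0); (1, 1, 0, 0, 0, 0); (0, 0, 0, 0, 4, 4); (0, 0, 0, 2, 0, 0))


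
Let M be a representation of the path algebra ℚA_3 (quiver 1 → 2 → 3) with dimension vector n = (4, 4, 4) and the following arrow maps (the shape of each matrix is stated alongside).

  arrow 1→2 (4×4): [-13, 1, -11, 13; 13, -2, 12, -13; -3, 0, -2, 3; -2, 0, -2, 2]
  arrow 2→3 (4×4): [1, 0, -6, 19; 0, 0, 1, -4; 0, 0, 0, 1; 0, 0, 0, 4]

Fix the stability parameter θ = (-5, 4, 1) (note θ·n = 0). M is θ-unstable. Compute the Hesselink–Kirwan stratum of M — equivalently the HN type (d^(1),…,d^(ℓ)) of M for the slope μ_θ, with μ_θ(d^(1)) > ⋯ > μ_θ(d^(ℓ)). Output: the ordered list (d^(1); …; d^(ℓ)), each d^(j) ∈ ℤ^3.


Barcode: M ≅ I[1,1], I[1,3]^3, I[2,2], I[3,3]. HN layers by μ_θ (4 steps, strictly decreasing):
  μ^(1)=4; μ^(2)=5/2; μ^(3)=1; μ^(4)=-5

((0, 1, 0); (0, 3, 3); (0, 0, 1); (4, 0, 0))


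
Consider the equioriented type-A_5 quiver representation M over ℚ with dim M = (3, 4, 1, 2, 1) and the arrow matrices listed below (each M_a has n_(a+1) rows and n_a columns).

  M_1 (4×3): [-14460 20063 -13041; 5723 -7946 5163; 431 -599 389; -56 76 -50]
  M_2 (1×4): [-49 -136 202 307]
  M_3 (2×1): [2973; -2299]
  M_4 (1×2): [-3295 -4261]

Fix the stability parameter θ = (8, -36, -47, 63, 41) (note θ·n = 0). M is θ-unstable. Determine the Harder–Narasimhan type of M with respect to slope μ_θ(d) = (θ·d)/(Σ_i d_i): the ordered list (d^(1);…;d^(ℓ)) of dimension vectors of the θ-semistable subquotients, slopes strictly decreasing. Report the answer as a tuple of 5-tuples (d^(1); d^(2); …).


Via rank(M_{q-1}∘⋯∘M_p): M ≅ I[1,2]^2, I[1,5], I[2,2], I[4,4].
μ_θ-semistable layers: μ^(1)=63; μ^(2)=52; μ^(3)=-14; μ^(4)=-25; μ^(5)=-36

((0, 0, 0, 1, 0); (0, 0, 0, 1, 1); (2, 2, 0, 0, 0); (1, 1, 1, 0, 0); (0, 1, 0, 0, 0))


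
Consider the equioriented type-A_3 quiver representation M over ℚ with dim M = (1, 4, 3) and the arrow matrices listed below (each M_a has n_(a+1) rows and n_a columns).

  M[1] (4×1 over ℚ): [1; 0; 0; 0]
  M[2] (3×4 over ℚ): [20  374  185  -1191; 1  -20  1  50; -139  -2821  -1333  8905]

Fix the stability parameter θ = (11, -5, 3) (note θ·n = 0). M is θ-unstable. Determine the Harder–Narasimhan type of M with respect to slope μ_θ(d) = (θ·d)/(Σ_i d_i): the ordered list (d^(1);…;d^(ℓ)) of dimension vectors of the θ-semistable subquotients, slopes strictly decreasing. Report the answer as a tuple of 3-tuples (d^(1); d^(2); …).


Barcode: M ≅ I[1,3], I[2,2], I[2,3]^2. HN layers by μ_θ (2 steps, strictly decreasing):
  μ^(1)=3; μ^(2)=-5

((1, 1, 3); (0, 3, 0))


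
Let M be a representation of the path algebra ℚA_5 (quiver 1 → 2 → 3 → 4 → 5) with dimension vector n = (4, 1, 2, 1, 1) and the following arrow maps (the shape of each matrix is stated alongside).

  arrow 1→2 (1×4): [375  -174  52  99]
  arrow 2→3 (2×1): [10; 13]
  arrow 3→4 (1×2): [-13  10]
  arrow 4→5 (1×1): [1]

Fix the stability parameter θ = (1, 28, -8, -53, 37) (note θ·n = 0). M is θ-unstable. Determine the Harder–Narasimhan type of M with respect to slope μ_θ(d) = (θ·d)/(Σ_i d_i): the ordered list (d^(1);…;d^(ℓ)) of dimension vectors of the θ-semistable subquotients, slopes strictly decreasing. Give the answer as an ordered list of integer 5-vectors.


Barcode: M ≅ I[1,1]^3, I[1,3], I[3,5]. HN layers by μ_θ (4 steps, strictly decreasing):
  μ^(1)=37; μ^(2)=10; μ^(3)=1; μ^(4)=-61/2

((0, 0, 0, 0, 1); (0, 1, 1, 0, 0); (4, 0, 0, 0, 0); (0, 0, 1, 1, 0))


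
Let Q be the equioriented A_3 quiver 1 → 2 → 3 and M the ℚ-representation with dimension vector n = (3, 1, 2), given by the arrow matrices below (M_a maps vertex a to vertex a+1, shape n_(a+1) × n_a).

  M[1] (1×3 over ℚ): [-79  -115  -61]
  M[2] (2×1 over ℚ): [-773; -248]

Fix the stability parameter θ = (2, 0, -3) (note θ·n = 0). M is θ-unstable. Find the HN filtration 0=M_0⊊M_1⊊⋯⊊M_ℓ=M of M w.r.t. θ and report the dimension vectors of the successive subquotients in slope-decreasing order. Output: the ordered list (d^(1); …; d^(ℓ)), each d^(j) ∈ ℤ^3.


Via rank(M_{q-1}∘⋯∘M_p): M ≅ I[1,1]^2, I[1,3], I[3,3].
μ_θ-semistable layers: μ^(1)=2; μ^(2)=-1/3; μ^(3)=-3

((2, 0, 0); (1, 1, 1); (0, 0, 1))


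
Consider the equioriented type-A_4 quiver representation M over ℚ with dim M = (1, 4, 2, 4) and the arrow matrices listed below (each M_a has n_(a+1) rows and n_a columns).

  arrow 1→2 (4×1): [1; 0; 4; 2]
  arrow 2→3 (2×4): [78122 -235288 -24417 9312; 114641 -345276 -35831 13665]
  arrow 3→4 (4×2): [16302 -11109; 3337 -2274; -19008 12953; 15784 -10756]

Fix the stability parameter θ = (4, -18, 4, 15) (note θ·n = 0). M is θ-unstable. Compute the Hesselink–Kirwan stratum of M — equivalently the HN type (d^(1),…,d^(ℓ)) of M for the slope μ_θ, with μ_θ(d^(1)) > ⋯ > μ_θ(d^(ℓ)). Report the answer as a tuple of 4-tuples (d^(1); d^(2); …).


Interval decomposition of M: I[1,4], I[2,2]^2, I[2,4], I[4,4]^2.
HN type (ℓ=4): μ^(1)=15; μ^(2)=4; μ^(3)=-7; μ^(4)=-18

((0, 0, 0, 4); (0, 0, 2, 0); (1, 1, 0, 0); (0, 3, 0, 0))


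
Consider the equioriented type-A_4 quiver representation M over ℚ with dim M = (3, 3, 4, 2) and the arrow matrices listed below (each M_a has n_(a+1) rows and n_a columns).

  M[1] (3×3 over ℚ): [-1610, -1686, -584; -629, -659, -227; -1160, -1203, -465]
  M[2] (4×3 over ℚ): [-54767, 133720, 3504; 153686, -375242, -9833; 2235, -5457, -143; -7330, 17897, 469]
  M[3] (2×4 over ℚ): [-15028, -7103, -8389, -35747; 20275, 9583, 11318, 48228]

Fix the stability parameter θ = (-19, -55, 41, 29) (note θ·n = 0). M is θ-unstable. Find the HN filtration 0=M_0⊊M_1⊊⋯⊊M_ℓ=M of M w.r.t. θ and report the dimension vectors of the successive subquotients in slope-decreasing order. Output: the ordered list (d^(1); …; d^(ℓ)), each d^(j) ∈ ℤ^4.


Barcode: M ≅ I[1,3], I[1,4]^2, I[3,3]. HN layers by μ_θ (3 steps, strictly decreasing):
  μ^(1)=41; μ^(2)=35; μ^(3)=-37

((0, 0, 2, 0); (0, 0, 2, 2); (3, 3, 0, 0))


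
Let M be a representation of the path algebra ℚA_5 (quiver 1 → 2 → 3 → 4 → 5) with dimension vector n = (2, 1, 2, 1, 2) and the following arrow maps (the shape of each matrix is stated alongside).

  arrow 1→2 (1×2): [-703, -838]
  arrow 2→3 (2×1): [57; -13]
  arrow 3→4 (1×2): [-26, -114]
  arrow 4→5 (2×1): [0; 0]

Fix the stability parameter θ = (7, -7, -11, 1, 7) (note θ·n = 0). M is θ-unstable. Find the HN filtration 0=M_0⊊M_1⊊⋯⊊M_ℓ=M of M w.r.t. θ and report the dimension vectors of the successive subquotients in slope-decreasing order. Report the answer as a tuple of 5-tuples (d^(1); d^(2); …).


Interval decomposition of M: I[1,1], I[1,3], I[3,4], I[5,5]^2.
HN type (ℓ=4): μ^(1)=7; μ^(2)=1; μ^(3)=-11/3; μ^(4)=-11

((1, 0, 0, 0, 2); (0, 0, 0, 1, 0); (1, 1, 1, 0, 0); (0, 0, 1, 0, 0))


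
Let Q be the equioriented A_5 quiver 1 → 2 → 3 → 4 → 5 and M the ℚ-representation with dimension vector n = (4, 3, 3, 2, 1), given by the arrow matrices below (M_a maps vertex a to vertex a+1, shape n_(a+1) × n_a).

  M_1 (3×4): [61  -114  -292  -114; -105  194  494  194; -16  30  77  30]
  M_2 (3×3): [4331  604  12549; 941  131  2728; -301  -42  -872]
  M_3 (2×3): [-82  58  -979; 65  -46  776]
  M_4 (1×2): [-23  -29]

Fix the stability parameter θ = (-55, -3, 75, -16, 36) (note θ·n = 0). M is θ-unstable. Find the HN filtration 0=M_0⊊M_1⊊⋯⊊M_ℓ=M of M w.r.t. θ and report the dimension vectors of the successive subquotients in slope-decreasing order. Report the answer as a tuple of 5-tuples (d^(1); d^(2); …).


Interval decomposition of M: I[1,1], I[1,3], I[1,4], I[1,5].
HN type (ℓ=5): μ^(1)=75; μ^(2)=36; μ^(3)=59/2; μ^(4)=-3; μ^(5)=-55

((0, 0, 1, 0, 0); (0, 0, 0, 0, 1); (0, 0, 2, 2, 0); (0, 3, 0, 0, 0); (4, 0, 0, 0, 0))


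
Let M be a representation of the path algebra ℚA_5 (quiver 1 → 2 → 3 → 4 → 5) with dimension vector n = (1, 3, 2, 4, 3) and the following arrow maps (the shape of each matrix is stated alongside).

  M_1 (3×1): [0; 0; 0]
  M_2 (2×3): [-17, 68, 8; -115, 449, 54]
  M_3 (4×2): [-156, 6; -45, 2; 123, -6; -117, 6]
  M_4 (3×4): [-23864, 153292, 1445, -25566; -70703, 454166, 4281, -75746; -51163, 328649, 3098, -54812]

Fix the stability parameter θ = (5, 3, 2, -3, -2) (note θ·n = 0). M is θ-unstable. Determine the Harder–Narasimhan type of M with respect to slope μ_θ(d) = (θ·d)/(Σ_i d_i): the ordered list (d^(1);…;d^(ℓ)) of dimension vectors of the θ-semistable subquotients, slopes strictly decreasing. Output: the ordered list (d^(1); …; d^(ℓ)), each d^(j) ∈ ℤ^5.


Interval decomposition of M: I[1,1], I[2,2], I[2,5]^2, I[4,4], I[4,5].
HN type (ℓ=5): μ^(1)=5; μ^(2)=3; μ^(3)=0; μ^(4)=-2; μ^(5)=-3

((1, 0, 0, 0, 0); (0, 1, 0, 0, 0); (0, 2, 2, 2, 2); (0, 0, 0, 0, 1); (0, 0, 0, 2, 0))


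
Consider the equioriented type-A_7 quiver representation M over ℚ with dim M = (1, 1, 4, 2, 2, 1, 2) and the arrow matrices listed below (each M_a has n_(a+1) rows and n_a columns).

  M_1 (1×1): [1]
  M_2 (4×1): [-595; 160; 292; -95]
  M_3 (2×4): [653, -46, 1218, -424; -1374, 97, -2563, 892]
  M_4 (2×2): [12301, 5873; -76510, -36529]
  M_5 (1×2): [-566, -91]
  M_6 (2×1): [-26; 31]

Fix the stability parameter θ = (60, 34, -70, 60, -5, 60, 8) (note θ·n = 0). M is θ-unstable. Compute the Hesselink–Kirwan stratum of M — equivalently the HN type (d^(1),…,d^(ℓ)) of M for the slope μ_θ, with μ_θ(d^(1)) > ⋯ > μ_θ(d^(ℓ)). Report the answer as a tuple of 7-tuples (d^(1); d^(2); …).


Via rank(M_{q-1}∘⋯∘M_p): M ≅ I[1,7], I[3,3]^2, I[3,5], I[7,7].
μ_θ-semistable layers: μ^(1)=34; μ^(2)=55/2; μ^(3)=8; μ^(4)=-70

((0, 0, 0, 0, 0, 1, 1); (0, 0, 0, 2, 2, 0, 0); (1, 1, 1, 0, 0, 0, 1); (0, 0, 3, 0, 0, 0, 0))


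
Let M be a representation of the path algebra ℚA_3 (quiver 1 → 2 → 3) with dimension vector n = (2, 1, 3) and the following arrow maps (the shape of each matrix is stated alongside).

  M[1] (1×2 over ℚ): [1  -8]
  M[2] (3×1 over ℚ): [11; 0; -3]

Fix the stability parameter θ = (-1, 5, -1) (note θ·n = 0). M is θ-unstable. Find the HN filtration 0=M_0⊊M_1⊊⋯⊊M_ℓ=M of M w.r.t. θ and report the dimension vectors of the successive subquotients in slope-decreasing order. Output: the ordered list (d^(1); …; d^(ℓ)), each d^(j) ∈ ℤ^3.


Via rank(M_{q-1}∘⋯∘M_p): M ≅ I[1,1], I[1,3], I[3,3]^2.
μ_θ-semistable layers: μ^(1)=2; μ^(2)=-1

((0, 1, 1); (2, 0, 2))


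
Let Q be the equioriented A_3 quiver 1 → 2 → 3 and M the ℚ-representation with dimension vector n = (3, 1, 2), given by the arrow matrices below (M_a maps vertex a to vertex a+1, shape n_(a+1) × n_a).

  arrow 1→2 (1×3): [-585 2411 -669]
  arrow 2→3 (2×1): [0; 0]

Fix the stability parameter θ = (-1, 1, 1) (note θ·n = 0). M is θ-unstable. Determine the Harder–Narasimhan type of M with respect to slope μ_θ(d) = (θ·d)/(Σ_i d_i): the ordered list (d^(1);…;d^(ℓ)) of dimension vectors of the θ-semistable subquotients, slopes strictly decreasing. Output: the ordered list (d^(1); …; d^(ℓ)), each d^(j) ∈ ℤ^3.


Barcode: M ≅ I[1,1]^2, I[1,2], I[3,3]^2. HN layers by μ_θ (2 steps, strictly decreasing):
  μ^(1)=1; μ^(2)=-1

((0, 1, 2); (3, 0, 0))


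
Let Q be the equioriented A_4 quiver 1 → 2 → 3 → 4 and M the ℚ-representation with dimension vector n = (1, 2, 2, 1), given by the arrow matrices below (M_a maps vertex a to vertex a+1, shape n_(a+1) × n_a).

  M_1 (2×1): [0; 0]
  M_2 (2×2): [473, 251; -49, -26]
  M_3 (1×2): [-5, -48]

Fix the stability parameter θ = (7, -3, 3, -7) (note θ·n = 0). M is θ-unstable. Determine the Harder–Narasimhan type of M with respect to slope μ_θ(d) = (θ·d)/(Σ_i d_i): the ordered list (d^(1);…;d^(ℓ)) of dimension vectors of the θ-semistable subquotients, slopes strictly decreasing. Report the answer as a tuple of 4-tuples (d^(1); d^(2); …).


Interval decomposition of M: I[1,1], I[2,3], I[2,4].
HN type (ℓ=4): μ^(1)=7; μ^(2)=3; μ^(3)=-2; μ^(4)=-3

((1, 0, 0, 0); (0, 0, 1, 0); (0, 0, 1, 1); (0, 2, 0, 0))


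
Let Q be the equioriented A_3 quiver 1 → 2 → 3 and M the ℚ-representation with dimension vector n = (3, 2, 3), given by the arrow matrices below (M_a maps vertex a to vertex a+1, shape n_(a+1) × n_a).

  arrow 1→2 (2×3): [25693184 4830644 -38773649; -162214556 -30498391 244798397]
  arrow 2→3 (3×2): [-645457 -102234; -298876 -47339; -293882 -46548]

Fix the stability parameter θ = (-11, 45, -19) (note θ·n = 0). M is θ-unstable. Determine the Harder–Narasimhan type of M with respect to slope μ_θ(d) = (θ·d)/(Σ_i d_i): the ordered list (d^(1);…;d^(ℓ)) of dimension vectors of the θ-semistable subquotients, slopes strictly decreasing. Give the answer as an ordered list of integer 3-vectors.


Via rank(M_{q-1}∘⋯∘M_p): M ≅ I[1,1], I[1,3]^2, I[3,3].
μ_θ-semistable layers: μ^(1)=13; μ^(2)=-11; μ^(3)=-19

((0, 2, 2); (3, 0, 0); (0, 0, 1))


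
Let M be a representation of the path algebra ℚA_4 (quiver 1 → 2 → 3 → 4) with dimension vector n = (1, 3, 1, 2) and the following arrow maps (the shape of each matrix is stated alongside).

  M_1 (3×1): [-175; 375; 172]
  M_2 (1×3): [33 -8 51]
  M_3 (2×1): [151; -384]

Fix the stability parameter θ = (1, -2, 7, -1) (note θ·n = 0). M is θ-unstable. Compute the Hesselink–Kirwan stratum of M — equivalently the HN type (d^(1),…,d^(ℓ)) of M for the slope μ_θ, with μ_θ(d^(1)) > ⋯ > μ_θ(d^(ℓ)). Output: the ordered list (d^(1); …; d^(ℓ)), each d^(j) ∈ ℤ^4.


Barcode: M ≅ I[1,4], I[2,2]^2, I[4,4]. HN layers by μ_θ (4 steps, strictly decreasing):
  μ^(1)=3; μ^(2)=-1/2; μ^(3)=-1; μ^(4)=-2

((0, 0, 1, 1); (1, 1, 0, 0); (0, 0, 0, 1); (0, 2, 0, 0))


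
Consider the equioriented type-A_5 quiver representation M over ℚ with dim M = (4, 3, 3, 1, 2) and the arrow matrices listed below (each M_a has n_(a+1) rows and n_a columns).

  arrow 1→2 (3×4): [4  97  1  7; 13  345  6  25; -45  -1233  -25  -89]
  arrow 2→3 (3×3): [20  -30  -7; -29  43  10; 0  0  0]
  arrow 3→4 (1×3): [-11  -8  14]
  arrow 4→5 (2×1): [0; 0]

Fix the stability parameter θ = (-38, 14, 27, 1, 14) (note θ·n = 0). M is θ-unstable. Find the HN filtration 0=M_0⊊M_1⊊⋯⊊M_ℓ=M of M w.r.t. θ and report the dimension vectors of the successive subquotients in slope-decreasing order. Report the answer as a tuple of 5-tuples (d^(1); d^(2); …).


Barcode: M ≅ I[1,1], I[1,2], I[1,3], I[1,4], I[3,3], I[5,5]^2. HN layers by μ_θ (3 steps, strictly decreasing):
  μ^(1)=27; μ^(2)=14; μ^(3)=-38

((0, 0, 2, 0, 0); (0, 3, 1, 1, 2); (4, 0, 0, 0, 0))


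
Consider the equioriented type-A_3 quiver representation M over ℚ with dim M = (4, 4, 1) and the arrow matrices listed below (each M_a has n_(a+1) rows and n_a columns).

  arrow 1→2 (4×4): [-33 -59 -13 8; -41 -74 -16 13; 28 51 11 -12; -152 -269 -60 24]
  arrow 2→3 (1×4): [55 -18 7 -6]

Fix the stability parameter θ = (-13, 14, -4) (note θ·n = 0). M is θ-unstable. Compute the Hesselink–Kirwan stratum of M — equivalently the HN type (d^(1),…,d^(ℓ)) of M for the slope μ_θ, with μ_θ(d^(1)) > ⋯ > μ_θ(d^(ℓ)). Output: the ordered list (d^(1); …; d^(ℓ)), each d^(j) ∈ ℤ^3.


Interval decomposition of M: I[1,2]^3, I[1,3].
HN type (ℓ=3): μ^(1)=14; μ^(2)=5; μ^(3)=-13

((0, 3, 0); (0, 1, 1); (4, 0, 0))


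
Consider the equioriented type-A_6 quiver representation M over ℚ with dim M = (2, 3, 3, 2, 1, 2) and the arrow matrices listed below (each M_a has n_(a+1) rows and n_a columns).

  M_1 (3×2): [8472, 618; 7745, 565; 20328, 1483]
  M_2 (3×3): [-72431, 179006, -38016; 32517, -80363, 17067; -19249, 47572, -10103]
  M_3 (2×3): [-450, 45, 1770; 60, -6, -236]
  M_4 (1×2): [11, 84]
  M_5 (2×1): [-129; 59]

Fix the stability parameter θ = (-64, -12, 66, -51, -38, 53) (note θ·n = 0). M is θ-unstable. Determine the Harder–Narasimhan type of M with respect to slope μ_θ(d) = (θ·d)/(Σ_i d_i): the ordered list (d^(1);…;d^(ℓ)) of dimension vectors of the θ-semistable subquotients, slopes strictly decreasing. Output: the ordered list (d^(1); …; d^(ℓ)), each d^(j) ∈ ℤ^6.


Barcode: M ≅ I[1,3], I[1,6], I[2,3], I[4,4], I[6,6]. HN layers by μ_θ (6 steps, strictly decreasing):
  μ^(1)=66; μ^(2)=53; μ^(3)=-23/3; μ^(4)=-12; μ^(5)=-51; μ^(6)=-64

((0, 0, 2, 0, 0, 0); (0, 0, 0, 0, 0, 2); (0, 0, 1, 1, 1, 0); (0, 3, 0, 0, 0, 0); (0, 0, 0, 1, 0, 0); (2, 0, 0, 0, 0, 0))


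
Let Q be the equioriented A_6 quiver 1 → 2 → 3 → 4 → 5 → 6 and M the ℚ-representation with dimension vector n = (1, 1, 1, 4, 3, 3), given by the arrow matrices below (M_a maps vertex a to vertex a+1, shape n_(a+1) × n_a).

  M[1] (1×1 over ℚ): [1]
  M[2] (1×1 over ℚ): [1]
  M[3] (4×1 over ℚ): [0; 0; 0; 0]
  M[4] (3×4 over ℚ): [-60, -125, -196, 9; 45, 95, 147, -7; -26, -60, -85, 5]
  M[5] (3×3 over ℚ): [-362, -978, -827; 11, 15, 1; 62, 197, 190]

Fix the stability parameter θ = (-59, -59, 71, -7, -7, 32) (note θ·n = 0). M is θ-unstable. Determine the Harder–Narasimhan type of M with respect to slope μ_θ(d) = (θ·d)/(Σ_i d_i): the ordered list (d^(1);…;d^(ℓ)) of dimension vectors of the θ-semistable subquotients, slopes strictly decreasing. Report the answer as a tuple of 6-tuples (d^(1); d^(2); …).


Barcode: M ≅ I[1,3], I[4,4], I[4,6]^3. HN layers by μ_θ (4 steps, strictly decreasing):
  μ^(1)=71; μ^(2)=32; μ^(3)=-7; μ^(4)=-59

((0, 0, 1, 0, 0, 0); (0, 0, 0, 0, 0, 3); (0, 0, 0, 4, 3, 0); (1, 1, 0, 0, 0, 0))


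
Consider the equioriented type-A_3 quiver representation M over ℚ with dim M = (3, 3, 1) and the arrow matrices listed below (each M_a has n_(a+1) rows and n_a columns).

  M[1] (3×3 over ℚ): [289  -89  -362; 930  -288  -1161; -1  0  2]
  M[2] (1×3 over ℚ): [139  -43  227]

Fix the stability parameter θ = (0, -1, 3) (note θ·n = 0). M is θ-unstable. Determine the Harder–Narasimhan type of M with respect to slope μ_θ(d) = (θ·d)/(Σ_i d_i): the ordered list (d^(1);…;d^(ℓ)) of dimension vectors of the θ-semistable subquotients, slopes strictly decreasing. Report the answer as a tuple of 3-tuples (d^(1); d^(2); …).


Via rank(M_{q-1}∘⋯∘M_p): M ≅ I[1,2]^2, I[1,3].
μ_θ-semistable layers: μ^(1)=3; μ^(2)=-1/2

((0, 0, 1); (3, 3, 0))


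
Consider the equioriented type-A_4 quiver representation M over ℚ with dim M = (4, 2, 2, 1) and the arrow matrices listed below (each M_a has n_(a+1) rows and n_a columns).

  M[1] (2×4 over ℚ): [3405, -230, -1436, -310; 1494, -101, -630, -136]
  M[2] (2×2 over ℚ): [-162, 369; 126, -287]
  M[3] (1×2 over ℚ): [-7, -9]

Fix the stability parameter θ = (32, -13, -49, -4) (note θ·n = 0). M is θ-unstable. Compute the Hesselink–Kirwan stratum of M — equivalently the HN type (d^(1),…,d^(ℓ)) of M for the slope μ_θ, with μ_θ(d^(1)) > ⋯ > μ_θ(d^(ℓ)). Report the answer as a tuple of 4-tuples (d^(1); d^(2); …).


Interval decomposition of M: I[1,1]^2, I[1,2], I[1,3], I[3,4].
HN type (ℓ=5): μ^(1)=32; μ^(2)=19/2; μ^(3)=-4; μ^(4)=-10; μ^(5)=-49

((2, 0, 0, 0); (1, 1, 0, 0); (0, 0, 0, 1); (1, 1, 1, 0); (0, 0, 1, 0))


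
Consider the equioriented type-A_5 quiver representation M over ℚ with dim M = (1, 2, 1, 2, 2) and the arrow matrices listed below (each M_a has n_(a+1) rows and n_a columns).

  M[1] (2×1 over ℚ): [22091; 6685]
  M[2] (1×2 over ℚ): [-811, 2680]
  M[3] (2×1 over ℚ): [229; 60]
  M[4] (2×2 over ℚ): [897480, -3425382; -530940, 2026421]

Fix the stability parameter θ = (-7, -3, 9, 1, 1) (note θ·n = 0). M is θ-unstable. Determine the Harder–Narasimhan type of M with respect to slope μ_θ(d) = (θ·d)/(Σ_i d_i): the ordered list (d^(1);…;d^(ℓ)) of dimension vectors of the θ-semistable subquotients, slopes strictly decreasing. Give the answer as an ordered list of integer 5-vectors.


Interval decomposition of M: I[1,4], I[2,2], I[4,5], I[5,5].
HN type (ℓ=4): μ^(1)=5; μ^(2)=1; μ^(3)=-3; μ^(4)=-7

((0, 0, 1, 1, 0); (0, 0, 0, 1, 2); (0, 2, 0, 0, 0); (1, 0, 0, 0, 0))


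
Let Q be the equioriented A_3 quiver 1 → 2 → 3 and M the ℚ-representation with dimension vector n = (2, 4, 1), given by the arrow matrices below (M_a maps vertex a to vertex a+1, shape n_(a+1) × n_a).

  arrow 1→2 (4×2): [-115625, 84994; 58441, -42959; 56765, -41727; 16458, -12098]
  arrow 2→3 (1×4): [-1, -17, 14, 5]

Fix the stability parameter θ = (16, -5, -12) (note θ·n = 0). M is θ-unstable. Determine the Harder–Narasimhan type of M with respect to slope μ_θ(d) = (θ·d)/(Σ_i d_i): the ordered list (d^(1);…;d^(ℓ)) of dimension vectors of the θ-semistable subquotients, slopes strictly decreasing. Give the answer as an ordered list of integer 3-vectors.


Via rank(M_{q-1}∘⋯∘M_p): M ≅ I[1,2], I[1,3], I[2,2]^2.
μ_θ-semistable layers: μ^(1)=11/2; μ^(2)=-1/3; μ^(3)=-5

((1, 1, 0); (1, 1, 1); (0, 2, 0))


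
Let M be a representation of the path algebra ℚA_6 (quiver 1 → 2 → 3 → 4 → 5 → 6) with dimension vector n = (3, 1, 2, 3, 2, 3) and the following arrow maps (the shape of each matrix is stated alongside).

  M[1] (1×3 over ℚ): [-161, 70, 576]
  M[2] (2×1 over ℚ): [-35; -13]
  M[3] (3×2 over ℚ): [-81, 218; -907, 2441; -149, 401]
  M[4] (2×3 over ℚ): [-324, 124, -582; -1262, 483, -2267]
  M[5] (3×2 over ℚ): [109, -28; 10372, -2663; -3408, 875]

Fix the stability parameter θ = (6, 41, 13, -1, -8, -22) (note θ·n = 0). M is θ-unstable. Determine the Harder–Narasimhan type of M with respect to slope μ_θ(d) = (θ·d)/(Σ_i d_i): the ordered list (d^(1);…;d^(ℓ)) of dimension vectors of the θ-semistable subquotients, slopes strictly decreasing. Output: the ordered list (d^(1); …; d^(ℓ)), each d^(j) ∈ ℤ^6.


Interval decomposition of M: I[1,1]^2, I[1,4], I[3,6], I[4,6], I[6,6].
HN type (ℓ=5): μ^(1)=53/3; μ^(2)=6; μ^(3)=-9/2; μ^(4)=-31/3; μ^(5)=-22

((0, 1, 1, 1, 0, 0); (3, 0, 0, 0, 0, 0); (0, 0, 1, 1, 1, 1); (0, 0, 0, 1, 1, 1); (0, 0, 0, 0, 0, 1))


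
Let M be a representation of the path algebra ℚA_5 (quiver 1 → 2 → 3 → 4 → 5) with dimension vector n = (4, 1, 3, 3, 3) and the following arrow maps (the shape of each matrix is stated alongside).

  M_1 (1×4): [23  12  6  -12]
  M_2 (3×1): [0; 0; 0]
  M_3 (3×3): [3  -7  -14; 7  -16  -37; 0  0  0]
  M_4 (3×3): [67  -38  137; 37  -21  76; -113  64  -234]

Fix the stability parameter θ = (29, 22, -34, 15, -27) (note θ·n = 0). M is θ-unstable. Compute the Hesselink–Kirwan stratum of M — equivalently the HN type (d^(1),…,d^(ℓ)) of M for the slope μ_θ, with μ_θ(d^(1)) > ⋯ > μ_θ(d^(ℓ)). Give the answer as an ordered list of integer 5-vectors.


Via rank(M_{q-1}∘⋯∘M_p): M ≅ I[1,1]^3, I[1,2], I[3,3], I[3,5]^2, I[4,5].
μ_θ-semistable layers: μ^(1)=29; μ^(2)=51/2; μ^(3)=-6; μ^(4)=-34

((3, 0, 0, 0, 0); (1, 1, 0, 0, 0); (0, 0, 0, 3, 3); (0, 0, 3, 0, 0))


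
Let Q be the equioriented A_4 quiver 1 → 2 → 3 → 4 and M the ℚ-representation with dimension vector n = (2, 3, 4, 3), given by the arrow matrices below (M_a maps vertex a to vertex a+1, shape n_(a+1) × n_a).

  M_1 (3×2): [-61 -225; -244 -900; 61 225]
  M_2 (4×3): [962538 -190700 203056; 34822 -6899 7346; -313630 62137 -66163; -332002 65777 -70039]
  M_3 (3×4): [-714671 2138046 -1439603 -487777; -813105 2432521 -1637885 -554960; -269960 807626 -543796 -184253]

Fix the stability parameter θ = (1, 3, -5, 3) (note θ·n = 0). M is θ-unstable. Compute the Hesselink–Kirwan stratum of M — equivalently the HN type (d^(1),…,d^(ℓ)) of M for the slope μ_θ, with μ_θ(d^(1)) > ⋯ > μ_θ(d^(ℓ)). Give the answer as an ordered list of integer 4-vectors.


Interval decomposition of M: I[1,1], I[1,4], I[2,4]^2, I[3,3].
HN type (ℓ=5): μ^(1)=3; μ^(2)=1; μ^(3)=-1/3; μ^(4)=-1; μ^(5)=-5

((0, 0, 0, 3); (1, 0, 0, 0); (1, 1, 1, 0); (0, 2, 2, 0); (0, 0, 1, 0))


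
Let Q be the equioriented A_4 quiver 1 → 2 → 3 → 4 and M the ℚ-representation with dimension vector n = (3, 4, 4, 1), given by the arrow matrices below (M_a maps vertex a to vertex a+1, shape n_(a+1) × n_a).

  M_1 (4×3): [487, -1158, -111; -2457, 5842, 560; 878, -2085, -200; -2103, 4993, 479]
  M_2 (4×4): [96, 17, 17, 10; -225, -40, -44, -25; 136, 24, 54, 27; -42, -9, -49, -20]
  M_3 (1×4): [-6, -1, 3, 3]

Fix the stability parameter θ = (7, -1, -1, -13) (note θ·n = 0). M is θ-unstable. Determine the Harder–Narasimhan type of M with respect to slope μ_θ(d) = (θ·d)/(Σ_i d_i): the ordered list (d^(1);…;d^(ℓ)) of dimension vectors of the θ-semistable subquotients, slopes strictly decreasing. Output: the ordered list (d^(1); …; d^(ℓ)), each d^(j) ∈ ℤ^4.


Barcode: M ≅ I[1,3]^2, I[1,4], I[2,2], I[3,3]. HN layers by μ_θ (3 steps, strictly decreasing):
  μ^(1)=5/3; μ^(2)=-1; μ^(3)=-2

((2, 2, 2, 0); (0, 1, 1, 0); (1, 1, 1, 1))


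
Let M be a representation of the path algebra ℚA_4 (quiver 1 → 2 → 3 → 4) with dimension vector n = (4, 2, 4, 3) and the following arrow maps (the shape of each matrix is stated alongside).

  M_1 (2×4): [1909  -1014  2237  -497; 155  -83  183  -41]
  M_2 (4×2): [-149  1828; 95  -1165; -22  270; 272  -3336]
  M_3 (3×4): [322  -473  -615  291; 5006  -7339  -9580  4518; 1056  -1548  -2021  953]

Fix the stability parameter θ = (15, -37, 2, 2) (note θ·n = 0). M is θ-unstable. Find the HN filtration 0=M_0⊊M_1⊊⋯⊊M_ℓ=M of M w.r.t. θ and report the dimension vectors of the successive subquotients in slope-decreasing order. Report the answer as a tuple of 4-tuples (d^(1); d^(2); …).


Via rank(M_{q-1}∘⋯∘M_p): M ≅ I[1,1]^2, I[1,3], I[1,4], I[3,4]^2.
μ_θ-semistable layers: μ^(1)=15; μ^(2)=2; μ^(3)=-11

((2, 0, 0, 0); (0, 0, 4, 3); (2, 2, 0, 0))


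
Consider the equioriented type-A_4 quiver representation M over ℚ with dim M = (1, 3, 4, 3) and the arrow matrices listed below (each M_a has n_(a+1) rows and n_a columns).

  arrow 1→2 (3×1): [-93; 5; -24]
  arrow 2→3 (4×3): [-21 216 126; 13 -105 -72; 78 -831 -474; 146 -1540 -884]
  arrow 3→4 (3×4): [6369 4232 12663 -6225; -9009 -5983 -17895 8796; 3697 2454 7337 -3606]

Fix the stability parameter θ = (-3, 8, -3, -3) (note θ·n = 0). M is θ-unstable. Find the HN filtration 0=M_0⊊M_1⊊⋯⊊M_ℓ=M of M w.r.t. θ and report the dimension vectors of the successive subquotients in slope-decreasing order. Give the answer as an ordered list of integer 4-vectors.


Barcode: M ≅ I[1,3], I[2,2], I[2,4], I[3,4]^2. HN layers by μ_θ (4 steps, strictly decreasing):
  μ^(1)=8; μ^(2)=5/2; μ^(3)=2/3; μ^(4)=-3

((0, 1, 0, 0); (0, 1, 1, 0); (0, 1, 1, 1); (1, 0, 2, 2))
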